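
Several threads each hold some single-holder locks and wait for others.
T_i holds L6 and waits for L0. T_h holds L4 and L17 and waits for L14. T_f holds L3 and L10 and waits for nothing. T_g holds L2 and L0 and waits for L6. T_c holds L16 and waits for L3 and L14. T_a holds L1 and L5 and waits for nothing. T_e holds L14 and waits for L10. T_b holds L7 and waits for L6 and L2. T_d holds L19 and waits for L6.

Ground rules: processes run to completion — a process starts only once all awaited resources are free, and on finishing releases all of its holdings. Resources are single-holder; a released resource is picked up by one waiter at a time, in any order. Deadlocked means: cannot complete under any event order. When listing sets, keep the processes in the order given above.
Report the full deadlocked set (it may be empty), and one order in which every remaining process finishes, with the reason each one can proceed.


The deadlocked set is T_i, T_g, T_b and T_d.
Key observation: the cycle T_i -> T_g -> T_i can never break — each member waits on the next; T_b and T_d wait into the deadlock from upstream.
The rest can finish in the order T_a, T_f, T_e, T_h, T_c.
Walking it through:
  T_a: no waits; runs immediately, freeing L1 and L5
  T_f: no waits; runs immediately, freeing L3 and L10
  T_e waits on L10 — all released -> runs and releases L14
  T_h waits on L14 — all released -> runs and releases L4 and L17
  T_c waits on L3 and L14 — all released -> runs and releases L16


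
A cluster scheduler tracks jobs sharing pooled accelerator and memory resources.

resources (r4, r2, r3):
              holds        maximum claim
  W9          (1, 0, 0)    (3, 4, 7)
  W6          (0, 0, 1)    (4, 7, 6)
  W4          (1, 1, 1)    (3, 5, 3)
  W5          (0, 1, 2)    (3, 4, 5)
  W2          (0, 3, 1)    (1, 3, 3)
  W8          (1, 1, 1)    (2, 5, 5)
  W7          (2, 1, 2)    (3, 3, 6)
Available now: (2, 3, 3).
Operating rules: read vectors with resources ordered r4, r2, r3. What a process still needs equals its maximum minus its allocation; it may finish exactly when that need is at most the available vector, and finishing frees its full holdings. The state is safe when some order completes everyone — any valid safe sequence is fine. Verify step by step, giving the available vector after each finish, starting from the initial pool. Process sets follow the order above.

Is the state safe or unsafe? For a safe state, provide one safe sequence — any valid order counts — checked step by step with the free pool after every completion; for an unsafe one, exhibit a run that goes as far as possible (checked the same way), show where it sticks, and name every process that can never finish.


SAFE — a valid safe sequence is W2, W7, W6, W9, W4, W8, W5.
Key observation: the first exact fit in this order is W7 — it needs (1, 2, 4) with (2, 6, 4) free, meeting a requested resource to the last unit.
Walking it through:
  pool = (2, 3, 3)
  W2: need (1, 0, 2) fits (2, 3, 3); releases (0, 3, 1), pool now (2, 6, 4)
  W7: need (1, 2, 4) fits (2, 6, 4); releases (2, 1, 2), pool now (4, 7, 6)
  W6: need (4, 7, 5) fits (4, 7, 6); releases (0, 0, 1), pool now (4, 7, 7)
  W9: need (2, 4, 7) fits (4, 7, 7); releases (1, 0, 0), pool now (5, 7, 7)
  W4: need (2, 4, 2) fits (5, 7, 7); releases (1, 1, 1), pool now (6, 8, 8)
  W8: need (1, 4, 4) fits (6, 8, 8); releases (1, 1, 1), pool now (7, 9, 9)
  W5: need (3, 3, 3) fits (7, 9, 9); releases (0, 1, 2), pool now (7, 10, 11)


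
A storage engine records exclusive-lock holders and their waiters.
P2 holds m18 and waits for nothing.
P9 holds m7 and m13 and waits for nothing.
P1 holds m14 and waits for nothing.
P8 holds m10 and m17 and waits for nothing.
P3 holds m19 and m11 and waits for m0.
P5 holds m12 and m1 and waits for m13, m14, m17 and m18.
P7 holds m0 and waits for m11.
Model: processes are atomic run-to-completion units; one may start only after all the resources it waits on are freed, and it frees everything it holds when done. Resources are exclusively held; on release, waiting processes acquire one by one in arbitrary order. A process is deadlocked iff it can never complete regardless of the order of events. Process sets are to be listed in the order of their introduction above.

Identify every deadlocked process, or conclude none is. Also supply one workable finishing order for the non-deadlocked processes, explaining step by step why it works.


Deadlocked: P3 and P7.
Key observation: the waits loop around P3 -> P7 -> P3 with no way out; no other process is dragged down with it.
The rest can finish in the order P9, P2, P8, P1, P5.
Step-by-step check:
  run P9 (it waits on nothing); releases m7 and m13
  run P2 (it waits on nothing); releases m18
  run P8 (it waits on nothing); releases m10 and m17
  run P1 (it waits on nothing); releases m14
  run P5 (all its waits — m13, m14, m17 and m18 — are resolved); releases m12 and m1


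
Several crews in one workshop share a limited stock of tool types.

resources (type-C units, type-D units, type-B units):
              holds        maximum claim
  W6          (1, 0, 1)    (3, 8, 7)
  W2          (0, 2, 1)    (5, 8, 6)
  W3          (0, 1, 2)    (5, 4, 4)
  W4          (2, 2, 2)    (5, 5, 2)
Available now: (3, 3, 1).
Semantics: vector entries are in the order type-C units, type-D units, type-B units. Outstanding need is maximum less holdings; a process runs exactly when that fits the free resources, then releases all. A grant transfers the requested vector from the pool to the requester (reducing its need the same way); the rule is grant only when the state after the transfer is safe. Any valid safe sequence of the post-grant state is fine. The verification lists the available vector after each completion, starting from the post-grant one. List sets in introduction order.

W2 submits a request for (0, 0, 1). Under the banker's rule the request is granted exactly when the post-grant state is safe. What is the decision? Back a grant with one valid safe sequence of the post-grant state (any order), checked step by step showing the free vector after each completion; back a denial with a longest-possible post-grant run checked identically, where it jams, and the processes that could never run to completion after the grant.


GRANT: granting preserves safety; a valid post-grant sequence is W4, W3, W2, W6.
Key observation: after the grant the pool drops to (3, 3, 0), which still lets W4 finish first and unwind the rest.
Step-by-step check of the post-grant state:
  pool = (3, 3, 0)
  run W4 (needs (3, 3, 0), free (3, 3, 0)); after release of (2, 2, 2) the pool is (5, 5, 2)
  run W3 (needs (5, 3, 2), free (5, 5, 2)); after release of (0, 1, 2) the pool is (5, 6, 4)
  run W2 (needs (5, 6, 4), free (5, 6, 4)); after release of (0, 2, 2) the pool is (5, 8, 6)
  run W6 (needs (2, 8, 6), free (5, 8, 6)); after release of (1, 0, 1) the pool is (6, 8, 7)


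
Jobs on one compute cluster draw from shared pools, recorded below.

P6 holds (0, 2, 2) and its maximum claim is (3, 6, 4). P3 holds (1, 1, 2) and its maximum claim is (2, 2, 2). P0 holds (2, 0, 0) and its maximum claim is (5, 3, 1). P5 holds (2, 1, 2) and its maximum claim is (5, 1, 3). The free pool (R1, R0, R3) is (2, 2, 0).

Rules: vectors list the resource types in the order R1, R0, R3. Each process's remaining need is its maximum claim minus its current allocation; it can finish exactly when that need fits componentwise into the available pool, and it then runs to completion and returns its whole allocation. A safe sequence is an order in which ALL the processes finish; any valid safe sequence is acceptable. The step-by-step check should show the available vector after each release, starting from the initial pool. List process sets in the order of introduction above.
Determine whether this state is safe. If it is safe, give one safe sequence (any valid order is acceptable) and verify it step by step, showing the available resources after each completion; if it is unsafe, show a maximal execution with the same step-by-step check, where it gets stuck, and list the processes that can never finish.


SAFE, for example via the order P3, P0, P5, P6.
Key observation: the order's first zero-slack moment is P0 ((3, 3, 1) needed, (3, 3, 2) free — a requested resource with nothing to spare).
Walking it through:
  pool = (2, 2, 0)
  run P3 (needs (1, 1, 0), free (2, 2, 0)); after release of (1, 1, 2) the pool is (3, 3, 2)
  run P0 (needs (3, 3, 1), free (3, 3, 2)); after release of (2, 0, 0) the pool is (5, 3, 2)
  run P5 (needs (3, 0, 1), free (5, 3, 2)); after release of (2, 1, 2) the pool is (7, 4, 4)
  run P6 (needs (3, 4, 2), free (7, 4, 4)); after release of (0, 2, 2) the pool is (7, 6, 6)


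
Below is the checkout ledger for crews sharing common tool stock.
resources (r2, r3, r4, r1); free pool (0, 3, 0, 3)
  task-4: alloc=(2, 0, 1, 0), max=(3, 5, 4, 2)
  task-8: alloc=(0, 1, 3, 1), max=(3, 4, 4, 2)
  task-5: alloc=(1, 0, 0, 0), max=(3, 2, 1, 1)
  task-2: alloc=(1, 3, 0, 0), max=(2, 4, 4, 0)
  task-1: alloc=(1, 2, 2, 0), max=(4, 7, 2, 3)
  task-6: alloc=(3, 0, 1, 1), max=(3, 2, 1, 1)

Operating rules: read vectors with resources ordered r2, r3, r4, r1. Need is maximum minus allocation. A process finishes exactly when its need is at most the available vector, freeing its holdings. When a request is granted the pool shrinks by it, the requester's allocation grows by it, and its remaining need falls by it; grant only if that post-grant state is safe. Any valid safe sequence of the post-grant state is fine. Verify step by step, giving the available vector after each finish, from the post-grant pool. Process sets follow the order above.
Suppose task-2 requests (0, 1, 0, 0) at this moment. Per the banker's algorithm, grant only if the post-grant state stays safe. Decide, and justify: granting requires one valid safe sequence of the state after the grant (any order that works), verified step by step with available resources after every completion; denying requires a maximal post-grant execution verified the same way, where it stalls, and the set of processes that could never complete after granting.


DENY — the pretend-granted state is unsafe.
Key observation: after task-6, task-5 the pool peaks at (4, 2, 1, 4), and each blocked process is short somewhere: task-4 on r3, r4; task-8 on r3; task-2 on r4; task-1 on r3.
After a pretend grant, a maximal execution: task-6, task-5 — then nothing else fits. Verifying each step:
  pool = (0, 2, 0, 3)
  task-6: need (0, 2, 0, 0) fits (0, 2, 0, 3); releases (3, 0, 1, 1), pool now (3, 2, 1, 4)
  task-5: need (2, 2, 1, 1) fits (3, 2, 1, 4); releases (1, 0, 0, 0), pool now (4, 2, 1, 4)
  task-4 cannot run: need (1, 5, 3, 2) vs free (4, 2, 1, 4) (insufficient r3 and r4)
  task-8 cannot run: need (3, 3, 1, 1) vs free (4, 2, 1, 4) (insufficient r3)
  task-2 cannot run: need (1, 0, 4, 0) vs free (4, 2, 1, 4) (insufficient r4)
  task-1 cannot run: need (3, 5, 0, 3) vs free (4, 2, 1, 4) (insufficient r3)
Had the request been granted, task-4, task-8, task-2 and task-1 could never finish.


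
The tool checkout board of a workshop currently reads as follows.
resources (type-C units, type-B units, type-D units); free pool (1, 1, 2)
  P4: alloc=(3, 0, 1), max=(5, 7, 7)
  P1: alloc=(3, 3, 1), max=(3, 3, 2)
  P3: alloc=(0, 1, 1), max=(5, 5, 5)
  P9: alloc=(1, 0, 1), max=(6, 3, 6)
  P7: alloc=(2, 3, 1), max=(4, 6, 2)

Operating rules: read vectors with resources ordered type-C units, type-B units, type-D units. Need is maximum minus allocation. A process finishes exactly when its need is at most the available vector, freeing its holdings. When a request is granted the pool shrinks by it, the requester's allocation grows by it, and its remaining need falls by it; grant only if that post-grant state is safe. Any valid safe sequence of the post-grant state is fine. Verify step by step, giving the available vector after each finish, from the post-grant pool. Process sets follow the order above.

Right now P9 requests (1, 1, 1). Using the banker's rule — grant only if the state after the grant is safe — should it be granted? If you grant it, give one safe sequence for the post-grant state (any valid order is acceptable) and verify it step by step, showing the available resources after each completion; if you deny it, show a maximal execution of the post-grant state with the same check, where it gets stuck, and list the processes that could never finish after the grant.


DENY. Granting would leave the state unsafe.
Key observation: after P1, P7 complete, (5, 6, 3) is the best the pool ever gets, yet each leftover process wants more type-D units.
On the post-grant state, P1, P7 is a maximal run — nothing extends it. Verifying each step:
  pool = (0, 0, 1)
  run P1 (needs (0, 0, 1), free (0, 0, 1)); after release of (3, 3, 1) the pool is (3, 3, 2)
  run P7 (needs (2, 3, 1), free (3, 3, 2)); after release of (2, 3, 1) the pool is (5, 6, 3)
  blocked: P4 wants (2, 7, 6), pool (5, 6, 3) — not enough type-B units and type-D units
  blocked: P3 wants (5, 4, 4), pool (5, 6, 3) — not enough type-D units
  blocked: P9 wants (4, 2, 4), pool (5, 6, 3) — not enough type-D units
Processes that could never finish after the grant: P4, P3 and P9.


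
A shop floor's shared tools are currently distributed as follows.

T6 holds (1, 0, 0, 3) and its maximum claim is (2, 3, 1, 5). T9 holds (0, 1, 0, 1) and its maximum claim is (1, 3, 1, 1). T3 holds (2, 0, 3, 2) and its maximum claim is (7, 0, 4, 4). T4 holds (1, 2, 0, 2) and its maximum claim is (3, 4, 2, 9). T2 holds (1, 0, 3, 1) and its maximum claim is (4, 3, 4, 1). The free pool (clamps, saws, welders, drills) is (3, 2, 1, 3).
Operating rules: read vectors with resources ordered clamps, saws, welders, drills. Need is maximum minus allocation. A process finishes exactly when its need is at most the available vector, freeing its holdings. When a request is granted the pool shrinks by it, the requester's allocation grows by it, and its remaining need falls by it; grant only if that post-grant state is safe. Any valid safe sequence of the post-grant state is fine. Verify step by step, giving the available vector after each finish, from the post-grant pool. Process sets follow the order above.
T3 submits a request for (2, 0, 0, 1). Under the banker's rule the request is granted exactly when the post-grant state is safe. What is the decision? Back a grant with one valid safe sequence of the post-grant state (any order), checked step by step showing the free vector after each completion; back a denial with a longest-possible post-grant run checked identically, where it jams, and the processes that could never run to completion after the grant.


DENY. Granting would leave the state unsafe.
Key observation: after T9, T6 the pool peaks at (2, 3, 1, 6), and each blocked process is short somewhere: T3 on clamps; T4 on welders, drills; T2 on clamps.
Pretend the grant happened; the run T9, T6 goes as far as possible. Verifying each step:
  pool = (1, 2, 1, 2)
  T9: need (1, 2, 1, 0) fits (1, 2, 1, 2); releases (0, 1, 0, 1), pool now (1, 3, 1, 3)
  T6: need (1, 3, 1, 2) fits (1, 3, 1, 3); releases (1, 0, 0, 3), pool now (2, 3, 1, 6)
  blocked: T3 wants (3, 0, 1, 1), pool (2, 3, 1, 6) — not enough clamps
  blocked: T4 wants (2, 2, 2, 7), pool (2, 3, 1, 6) — not enough welders and drills
  blocked: T2 wants (3, 3, 1, 0), pool (2, 3, 1, 6) — not enough clamps
Had the request been granted, T3, T4 and T2 could never finish.


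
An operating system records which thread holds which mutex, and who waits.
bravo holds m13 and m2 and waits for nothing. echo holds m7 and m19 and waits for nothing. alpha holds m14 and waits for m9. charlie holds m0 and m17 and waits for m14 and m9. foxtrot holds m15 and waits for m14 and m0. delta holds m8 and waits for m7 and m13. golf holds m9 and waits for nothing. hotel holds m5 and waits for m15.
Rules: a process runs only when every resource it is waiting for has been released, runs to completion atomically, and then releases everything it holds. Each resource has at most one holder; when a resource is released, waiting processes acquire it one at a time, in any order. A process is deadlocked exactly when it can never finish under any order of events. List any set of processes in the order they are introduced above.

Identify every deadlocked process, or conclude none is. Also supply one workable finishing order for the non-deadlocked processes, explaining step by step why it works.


The deadlocked set is empty.
Key observation: although several processes wait, no cycle exists — each chain bottoms out at a free runner.
The rest can finish in the order golf, alpha, charlie, bravo, foxtrot, echo, delta, hotel.
Walking it through:
  golf: no waits; runs immediately, freeing m9
  alpha: everything it awaited (m9) is free; runs, freeing m14
  charlie: everything it awaited (m14 and m9) is free; runs, freeing m0 and m17
  bravo: no waits; runs immediately, freeing m13 and m2
  foxtrot: everything it awaited (m14 and m0) is free; runs, freeing m15
  echo: no waits; runs immediately, freeing m7 and m19
  delta: everything it awaited (m7 and m13) is free; runs, freeing m8
  hotel: everything it awaited (m15) is free; runs, freeing m5


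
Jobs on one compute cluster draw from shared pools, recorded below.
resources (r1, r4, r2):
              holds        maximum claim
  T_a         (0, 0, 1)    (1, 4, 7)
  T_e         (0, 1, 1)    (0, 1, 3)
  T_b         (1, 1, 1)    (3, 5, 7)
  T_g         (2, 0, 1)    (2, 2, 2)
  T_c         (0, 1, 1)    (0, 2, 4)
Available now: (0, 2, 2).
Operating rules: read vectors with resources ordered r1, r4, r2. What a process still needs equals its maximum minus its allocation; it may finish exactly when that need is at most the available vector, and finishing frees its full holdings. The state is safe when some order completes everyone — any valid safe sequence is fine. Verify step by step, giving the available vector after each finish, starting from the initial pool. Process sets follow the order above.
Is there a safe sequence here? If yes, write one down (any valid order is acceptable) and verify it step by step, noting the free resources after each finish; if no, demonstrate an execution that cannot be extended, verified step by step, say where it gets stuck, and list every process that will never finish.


The state is UNSAFE.
Key observation: after T_g, T_e, T_c complete, (2, 4, 5) is the best the pool ever gets, yet each leftover process wants more r2.
A maximal execution: T_g, T_e, T_c — then nothing else fits. Verifying each step:
  pool = (0, 2, 2)
  run T_g (needs (0, 2, 1), free (0, 2, 2)); after release of (2, 0, 1) the pool is (2, 2, 3)
  run T_e (needs (0, 0, 2), free (2, 2, 3)); after release of (0, 1, 1) the pool is (2, 3, 4)
  run T_c (needs (0, 1, 3), free (2, 3, 4)); after release of (0, 1, 1) the pool is (2, 4, 5)
  T_a cannot run: need (1, 4, 6) vs free (2, 4, 5) (insufficient r2)
  T_b cannot run: need (2, 4, 6) vs free (2, 4, 5) (insufficient r2)
Never able to finish: T_a and T_b.


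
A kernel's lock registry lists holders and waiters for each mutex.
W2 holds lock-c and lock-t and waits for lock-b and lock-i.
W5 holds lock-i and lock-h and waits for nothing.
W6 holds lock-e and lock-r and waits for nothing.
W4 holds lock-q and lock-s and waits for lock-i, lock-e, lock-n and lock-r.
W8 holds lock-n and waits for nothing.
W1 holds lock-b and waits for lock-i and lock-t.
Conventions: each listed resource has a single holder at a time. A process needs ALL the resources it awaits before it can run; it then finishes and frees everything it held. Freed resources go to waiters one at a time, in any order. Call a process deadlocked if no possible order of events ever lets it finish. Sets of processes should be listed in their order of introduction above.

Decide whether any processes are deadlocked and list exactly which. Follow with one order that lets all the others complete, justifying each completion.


The deadlocked set is W2 and W1.
Key observation: nobody on the ring W2 -> W1 -> W2 can start until another member finishes, which never happens; no other process is dragged down with it.
One completion order for the rest: W8, W6, W5, W4.
Step-by-step check:
  run W8 (it waits on nothing); releases lock-n
  run W6 (it waits on nothing); releases lock-e and lock-r
  run W5 (it waits on nothing); releases lock-i and lock-h
  W4 waits on lock-i, lock-e, lock-n and lock-r — all released -> runs and releases lock-q and lock-s


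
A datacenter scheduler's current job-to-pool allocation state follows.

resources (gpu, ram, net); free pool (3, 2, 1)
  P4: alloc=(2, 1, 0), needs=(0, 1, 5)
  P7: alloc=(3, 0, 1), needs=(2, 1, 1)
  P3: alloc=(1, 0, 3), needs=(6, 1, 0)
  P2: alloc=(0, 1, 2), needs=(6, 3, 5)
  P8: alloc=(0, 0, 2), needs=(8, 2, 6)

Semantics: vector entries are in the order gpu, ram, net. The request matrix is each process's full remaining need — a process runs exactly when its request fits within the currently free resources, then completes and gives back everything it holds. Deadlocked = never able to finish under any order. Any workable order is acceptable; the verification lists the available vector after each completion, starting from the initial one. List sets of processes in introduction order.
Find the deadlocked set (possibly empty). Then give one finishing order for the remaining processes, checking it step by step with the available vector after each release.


No process is deadlocked.
Key observation: beginning at P7, releases accumulate fast enough that every process eventually fits.
The rest can finish in the order P7, P3, P4, P2, P8. Walking it through:
  pool = (3, 2, 1)
  P7 needs (2, 1, 1) <= (3, 2, 1) -> finishes; pool += (3, 0, 1) = (6, 2, 2)
  P3 needs (6, 1, 0) <= (6, 2, 2) -> finishes; pool += (1, 0, 3) = (7, 2, 5)
  P4 needs (0, 1, 5) <= (7, 2, 5) -> finishes; pool += (2, 1, 0) = (9, 3, 5)
  P2 needs (6, 3, 5) <= (9, 3, 5) -> finishes; pool += (0, 1, 2) = (9, 4, 7)
  P8 needs (8, 2, 6) <= (9, 4, 7) -> finishes; pool += (0, 0, 2) = (9, 4, 9)


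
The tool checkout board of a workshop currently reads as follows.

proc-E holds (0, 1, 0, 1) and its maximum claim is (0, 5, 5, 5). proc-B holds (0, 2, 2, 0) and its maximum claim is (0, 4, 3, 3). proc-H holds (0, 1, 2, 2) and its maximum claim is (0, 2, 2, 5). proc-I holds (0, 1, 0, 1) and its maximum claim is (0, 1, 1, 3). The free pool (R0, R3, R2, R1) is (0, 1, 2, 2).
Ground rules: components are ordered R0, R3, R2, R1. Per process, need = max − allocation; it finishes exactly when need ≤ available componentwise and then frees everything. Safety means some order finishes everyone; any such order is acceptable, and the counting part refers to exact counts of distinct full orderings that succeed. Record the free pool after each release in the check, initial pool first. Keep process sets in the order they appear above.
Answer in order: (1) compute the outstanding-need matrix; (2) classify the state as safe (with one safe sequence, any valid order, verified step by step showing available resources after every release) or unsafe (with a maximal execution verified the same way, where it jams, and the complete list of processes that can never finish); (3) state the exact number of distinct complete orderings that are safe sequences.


(1) Outstanding need per process (order R0, R3, R2, R1):
  proc-E: (0, 4, 5, 4)
  proc-B: (0, 2, 1, 3)
  proc-H: (0, 1, 0, 3)
  proc-I: (0, 0, 1, 2)
(2) SAFE. One safe sequence: proc-I, proc-B, proc-H, proc-E.
Key observation: proc-I is the earliest step where a requested resource binds exactly: need (0, 0, 1, 2), pool (0, 1, 2, 2) at its turn.
Check, step by step:
  pool = (0, 1, 2, 2)
  run proc-I (needs (0, 0, 1, 2), free (0, 1, 2, 2)); after release of (0, 1, 0, 1) the pool is (0, 2, 2, 3)
  run proc-B (needs (0, 2, 1, 3), free (0, 2, 2, 3)); after release of (0, 2, 2, 0) the pool is (0, 4, 4, 3)
  run proc-H (needs (0, 1, 0, 3), free (0, 4, 4, 3)); after release of (0, 1, 2, 2) the pool is (0, 5, 6, 5)
  run proc-E (needs (0, 4, 5, 4), free (0, 5, 6, 5)); after release of (0, 1, 0, 1) the pool is (0, 6, 6, 6)
(3) Precisely 2 of the possible complete orderings are safe sequences.


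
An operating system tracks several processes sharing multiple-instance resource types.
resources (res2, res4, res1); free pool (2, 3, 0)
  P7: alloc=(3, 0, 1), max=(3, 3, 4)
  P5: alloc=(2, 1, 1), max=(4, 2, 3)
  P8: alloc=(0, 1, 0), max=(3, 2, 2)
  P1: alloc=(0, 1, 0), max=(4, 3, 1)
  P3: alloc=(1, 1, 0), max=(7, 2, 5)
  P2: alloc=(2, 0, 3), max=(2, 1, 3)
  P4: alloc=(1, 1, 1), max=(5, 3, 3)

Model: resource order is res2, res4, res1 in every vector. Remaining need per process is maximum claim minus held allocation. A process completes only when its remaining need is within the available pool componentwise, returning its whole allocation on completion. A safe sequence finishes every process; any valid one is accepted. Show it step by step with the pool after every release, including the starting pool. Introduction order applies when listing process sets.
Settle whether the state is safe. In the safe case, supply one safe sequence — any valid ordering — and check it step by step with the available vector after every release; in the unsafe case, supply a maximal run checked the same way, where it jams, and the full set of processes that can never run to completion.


SAFE — a valid safe sequence is P2, P5, P8, P7, P3, P1, P4.
Key observation: the order's first zero-slack moment is P3 ((6, 1, 5) needed, (9, 5, 5) free — a requested resource with nothing to spare).
Check, step by step:
  pool = (2, 3, 0)
  run P2 (needs (0, 1, 0), free (2, 3, 0)); after release of (2, 0, 3) the pool is (4, 3, 3)
  run P5 (needs (2, 1, 2), free (4, 3, 3)); after release of (2, 1, 1) the pool is (6, 4, 4)
  run P8 (needs (3, 1, 2), free (6, 4, 4)); after release of (0, 1, 0) the pool is (6, 5, 4)
  run P7 (needs (0, 3, 3), free (6, 5, 4)); after release of (3, 0, 1) the pool is (9, 5, 5)
  run P3 (needs (6, 1, 5), free (9, 5, 5)); after release of (1, 1, 0) the pool is (10, 6, 5)
  run P1 (needs (4, 2, 1), free (10, 6, 5)); after release of (0, 1, 0) the pool is (10, 7, 5)
  run P4 (needs (4, 2, 2), free (10, 7, 5)); after release of (1, 1, 1) the pool is (11, 8, 6)


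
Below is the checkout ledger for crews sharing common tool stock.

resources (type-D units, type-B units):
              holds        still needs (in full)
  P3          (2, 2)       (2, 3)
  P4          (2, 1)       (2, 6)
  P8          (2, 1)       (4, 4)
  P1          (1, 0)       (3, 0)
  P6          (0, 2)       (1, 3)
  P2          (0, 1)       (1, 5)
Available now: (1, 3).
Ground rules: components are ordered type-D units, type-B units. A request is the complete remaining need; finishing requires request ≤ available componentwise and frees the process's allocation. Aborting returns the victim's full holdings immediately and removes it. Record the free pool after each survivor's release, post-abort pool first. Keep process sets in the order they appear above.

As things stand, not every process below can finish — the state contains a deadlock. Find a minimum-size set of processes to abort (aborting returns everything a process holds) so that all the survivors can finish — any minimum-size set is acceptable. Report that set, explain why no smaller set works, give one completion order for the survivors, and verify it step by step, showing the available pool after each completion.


Minimum abort set: P3.
Key observation: P1 could never have finished before the abort; with (2, 2) returned by P3, it fits at step 2.
No smaller set exists: with zero aborts the deadlock remains.
Survivors finish in the order: P2, P1, P4, P8, P6. Walking it through (pool after the aborts first):
  pool = (3, 5)
  run P2 (needs (1, 5), free (3, 5)); after release of (0, 1) the pool is (3, 6)
  run P1 (needs (3, 0), free (3, 6)); after release of (1, 0) the pool is (4, 6)
  run P4 (needs (2, 6), free (4, 6)); after release of (2, 1) the pool is (6, 7)
  run P8 (needs (4, 4), free (6, 7)); after release of (2, 1) the pool is (8, 8)
  run P6 (needs (1, 3), free (8, 8)); after release of (0, 2) the pool is (8, 10)


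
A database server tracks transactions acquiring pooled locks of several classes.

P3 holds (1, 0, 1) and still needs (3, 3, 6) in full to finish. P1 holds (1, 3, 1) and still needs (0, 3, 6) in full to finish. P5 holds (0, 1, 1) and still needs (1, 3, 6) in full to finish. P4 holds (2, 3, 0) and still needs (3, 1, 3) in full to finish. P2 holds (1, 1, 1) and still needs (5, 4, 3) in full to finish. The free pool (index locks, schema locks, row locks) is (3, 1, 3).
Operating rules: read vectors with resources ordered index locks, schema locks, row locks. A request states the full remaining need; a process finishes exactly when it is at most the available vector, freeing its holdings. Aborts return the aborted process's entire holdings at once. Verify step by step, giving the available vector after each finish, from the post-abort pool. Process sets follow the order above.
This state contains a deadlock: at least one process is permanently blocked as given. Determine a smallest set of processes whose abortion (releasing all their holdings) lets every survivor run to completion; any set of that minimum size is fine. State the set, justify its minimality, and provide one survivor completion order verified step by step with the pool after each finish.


The answer: abort P1 and P5.
Key observation: the returned (1, 4, 2) from P1 and P5 is what brings P3 — unrunnable before, under any order — into play at step 3.
No one abort is enough; case by case: P3 alone leaves P1 blocked (short on row locks); P1 alone leaves P3 blocked (short on row locks); P5 alone leaves P3 blocked (short on row locks); P4 alone leaves P3 blocked (short on row locks); P2 alone leaves P3 blocked (short on row locks).
Survivors finish in the order: P4, P2, P3. Check, step by step (pool after the aborts first):
  pool = (4, 5, 5)
  P4: need (3, 1, 3) fits (4, 5, 5); releases (2, 3, 0), pool now (6, 8, 5)
  P2: need (5, 4, 3) fits (6, 8, 5); releases (1, 1, 1), pool now (7, 9, 6)
  P3: need (3, 3, 6) fits (7, 9, 6); releases (1, 0, 1), pool now (8, 9, 7)


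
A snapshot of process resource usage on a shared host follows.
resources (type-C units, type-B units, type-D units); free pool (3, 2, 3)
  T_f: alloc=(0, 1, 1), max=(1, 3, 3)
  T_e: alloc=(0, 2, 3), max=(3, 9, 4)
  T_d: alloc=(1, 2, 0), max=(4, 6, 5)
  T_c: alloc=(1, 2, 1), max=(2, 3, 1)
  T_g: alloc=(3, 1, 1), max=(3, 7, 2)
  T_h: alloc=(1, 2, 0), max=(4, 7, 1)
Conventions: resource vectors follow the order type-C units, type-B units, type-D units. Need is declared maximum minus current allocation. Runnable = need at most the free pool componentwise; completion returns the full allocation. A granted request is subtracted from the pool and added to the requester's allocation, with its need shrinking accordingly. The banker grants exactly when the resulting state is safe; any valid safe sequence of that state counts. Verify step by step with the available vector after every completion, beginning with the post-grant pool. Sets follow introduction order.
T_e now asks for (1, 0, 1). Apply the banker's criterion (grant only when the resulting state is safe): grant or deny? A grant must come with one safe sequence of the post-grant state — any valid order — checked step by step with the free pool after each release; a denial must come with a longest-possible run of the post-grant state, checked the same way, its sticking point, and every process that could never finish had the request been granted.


GRANT. The post-grant state is safe; one safe sequence: T_f, T_c, T_h, T_g, T_e, T_d.
Key observation: post-grant, (2, 2, 2) remains, and an order beginning with T_f completes everyone.
Step-by-step check of the post-grant state:
  pool = (2, 2, 2)
  T_f needs (1, 2, 2) <= (2, 2, 2) -> finishes; pool += (0, 1, 1) = (2, 3, 3)
  T_c needs (1, 1, 0) <= (2, 3, 3) -> finishes; pool += (1, 2, 1) = (3, 5, 4)
  T_h needs (3, 5, 1) <= (3, 5, 4) -> finishes; pool += (1, 2, 0) = (4, 7, 4)
  T_g needs (0, 6, 1) <= (4, 7, 4) -> finishes; pool += (3, 1, 1) = (7, 8, 5)
  T_e needs (2, 7, 0) <= (7, 8, 5) -> finishes; pool += (1, 2, 4) = (8, 10, 9)
  T_d needs (3, 4, 5) <= (8, 10, 9) -> finishes; pool += (1, 2, 0) = (9, 12, 9)


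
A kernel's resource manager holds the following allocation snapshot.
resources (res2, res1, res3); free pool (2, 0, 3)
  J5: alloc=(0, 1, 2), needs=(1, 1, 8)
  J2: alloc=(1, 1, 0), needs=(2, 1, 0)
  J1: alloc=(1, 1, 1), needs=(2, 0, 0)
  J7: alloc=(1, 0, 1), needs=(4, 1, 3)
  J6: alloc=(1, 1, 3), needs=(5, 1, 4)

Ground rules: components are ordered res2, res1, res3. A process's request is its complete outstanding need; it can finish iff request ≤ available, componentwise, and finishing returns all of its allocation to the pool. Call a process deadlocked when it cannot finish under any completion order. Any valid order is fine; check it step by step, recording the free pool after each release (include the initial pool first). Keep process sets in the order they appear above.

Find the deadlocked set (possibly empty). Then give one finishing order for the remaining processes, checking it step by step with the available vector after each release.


No process is deadlocked.
Key observation: J1 can run right away; the returned allocation unlocks the remaining processes in turn.
One completion order for the rest: J1, J2, J7, J6, J5. Check, step by step:
  pool = (2, 0, 3)
  J1 needs (2, 0, 0) <= (2, 0, 3) -> finishes; pool += (1, 1, 1) = (3, 1, 4)
  J2 needs (2, 1, 0) <= (3, 1, 4) -> finishes; pool += (1, 1, 0) = (4, 2, 4)
  J7 needs (4, 1, 3) <= (4, 2, 4) -> finishes; pool += (1, 0, 1) = (5, 2, 5)
  J6 needs (5, 1, 4) <= (5, 2, 5) -> finishes; pool += (1, 1, 3) = (6, 3, 8)
  J5 needs (1, 1, 8) <= (6, 3, 8) -> finishes; pool += (0, 1, 2) = (6, 4, 10)


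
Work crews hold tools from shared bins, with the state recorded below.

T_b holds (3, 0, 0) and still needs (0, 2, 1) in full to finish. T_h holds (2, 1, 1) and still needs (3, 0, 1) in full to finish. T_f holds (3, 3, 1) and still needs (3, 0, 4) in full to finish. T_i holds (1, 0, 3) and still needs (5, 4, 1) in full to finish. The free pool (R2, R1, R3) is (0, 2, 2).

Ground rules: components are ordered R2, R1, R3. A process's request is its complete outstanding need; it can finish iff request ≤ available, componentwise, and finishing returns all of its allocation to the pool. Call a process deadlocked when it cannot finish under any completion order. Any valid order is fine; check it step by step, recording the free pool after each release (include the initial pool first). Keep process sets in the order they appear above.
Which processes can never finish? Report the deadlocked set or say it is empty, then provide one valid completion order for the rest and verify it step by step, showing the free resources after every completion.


The deadlocked set is T_f and T_i.
Key observation: after T_b, T_h the pool peaks at (5, 3, 3), and each blocked process is short somewhere: T_f on R3; T_i on R1.
A valid finishing order for the others: T_b, T_h. Step-by-step check:
  pool = (0, 2, 2)
  T_b: need (0, 2, 1) fits (0, 2, 2); releases (3, 0, 0), pool now (3, 2, 2)
  T_h: need (3, 0, 1) fits (3, 2, 2); releases (2, 1, 1), pool now (5, 3, 3)
None of the blocked processes ever fits:
  T_f cannot run: need (3, 0, 4) vs free (5, 3, 3) (insufficient R3)
  T_i cannot run: need (5, 4, 1) vs free (5, 3, 3) (insufficient R1)


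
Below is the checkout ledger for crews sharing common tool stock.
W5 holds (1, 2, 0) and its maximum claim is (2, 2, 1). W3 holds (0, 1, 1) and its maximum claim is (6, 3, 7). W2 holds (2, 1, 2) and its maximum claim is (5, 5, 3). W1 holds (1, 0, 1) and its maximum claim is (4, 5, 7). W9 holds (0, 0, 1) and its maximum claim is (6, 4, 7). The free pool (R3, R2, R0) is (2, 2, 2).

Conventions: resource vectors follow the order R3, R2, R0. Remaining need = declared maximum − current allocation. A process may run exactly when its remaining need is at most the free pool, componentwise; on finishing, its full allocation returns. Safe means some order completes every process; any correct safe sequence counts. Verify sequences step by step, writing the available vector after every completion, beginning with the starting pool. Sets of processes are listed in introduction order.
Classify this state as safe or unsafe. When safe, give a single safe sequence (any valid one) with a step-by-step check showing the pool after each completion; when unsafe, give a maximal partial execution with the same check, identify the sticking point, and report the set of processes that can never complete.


UNSAFE — no complete ordering exists.
Key observation: no order helps: past W5, W2, the free pool tops out at (5, 5, 4), below what each blocked process needs in R0.
The run W5, W2 cannot be extended any further. Step-by-step check:
  pool = (2, 2, 2)
  run W5 (needs (1, 0, 1), free (2, 2, 2)); after release of (1, 2, 0) the pool is (3, 4, 2)
  run W2 (needs (3, 4, 1), free (3, 4, 2)); after release of (2, 1, 2) the pool is (5, 5, 4)
  blocked: W3 wants (6, 2, 6), pool (5, 5, 4) — not enough R3 and R0
  blocked: W1 wants (3, 5, 6), pool (5, 5, 4) — not enough R0
  blocked: W9 wants (6, 4, 6), pool (5, 5, 4) — not enough R3 and R0
Processes that can never finish: W3, W1 and W9.


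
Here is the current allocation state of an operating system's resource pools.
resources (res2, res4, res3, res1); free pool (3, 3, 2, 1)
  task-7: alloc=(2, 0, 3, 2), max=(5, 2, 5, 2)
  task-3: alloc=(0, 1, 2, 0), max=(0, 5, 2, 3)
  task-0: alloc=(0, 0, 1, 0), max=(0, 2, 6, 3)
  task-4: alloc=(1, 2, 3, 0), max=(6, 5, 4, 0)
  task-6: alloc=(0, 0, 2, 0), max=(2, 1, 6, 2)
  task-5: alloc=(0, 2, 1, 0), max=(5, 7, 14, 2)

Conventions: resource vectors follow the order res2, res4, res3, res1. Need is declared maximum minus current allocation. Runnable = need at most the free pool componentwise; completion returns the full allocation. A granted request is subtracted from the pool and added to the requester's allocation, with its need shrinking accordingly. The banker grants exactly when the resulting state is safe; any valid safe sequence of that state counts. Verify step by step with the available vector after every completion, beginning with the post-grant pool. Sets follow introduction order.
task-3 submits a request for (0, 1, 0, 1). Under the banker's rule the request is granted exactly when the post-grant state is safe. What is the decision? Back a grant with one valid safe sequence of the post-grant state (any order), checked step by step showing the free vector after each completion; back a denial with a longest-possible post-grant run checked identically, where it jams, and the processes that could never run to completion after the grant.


DENY — the pretend-granted state is unsafe.
Key observation: after task-7, task-6 the pool peaks at (5, 2, 7, 2), and each blocked process is short somewhere: task-3 on res4; task-0 on res1; task-4 on res4; task-5 on res4, res3.
Pretend the grant happened; the run task-7, task-6 goes as far as possible. Step-by-step check:
  pool = (3, 2, 2, 0)
  task-7: need (3, 2, 2, 0) fits (3, 2, 2, 0); releases (2, 0, 3, 2), pool now (5, 2, 5, 2)
  task-6: need (2, 1, 4, 2) fits (5, 2, 5, 2); releases (0, 0, 2, 0), pool now (5, 2, 7, 2)
  task-3 cannot run: need (0, 3, 0, 2) vs free (5, 2, 7, 2) (insufficient res4)
  task-0 cannot run: need (0, 2, 5, 3) vs free (5, 2, 7, 2) (insufficient res1)
  task-4 cannot run: need (5, 3, 1, 0) vs free (5, 2, 7, 2) (insufficient res4)
  task-5 cannot run: need (5, 5, 13, 2) vs free (5, 2, 7, 2) (insufficient res4 and res3)
Had the request been granted, task-3, task-0, task-4 and task-5 could never finish.


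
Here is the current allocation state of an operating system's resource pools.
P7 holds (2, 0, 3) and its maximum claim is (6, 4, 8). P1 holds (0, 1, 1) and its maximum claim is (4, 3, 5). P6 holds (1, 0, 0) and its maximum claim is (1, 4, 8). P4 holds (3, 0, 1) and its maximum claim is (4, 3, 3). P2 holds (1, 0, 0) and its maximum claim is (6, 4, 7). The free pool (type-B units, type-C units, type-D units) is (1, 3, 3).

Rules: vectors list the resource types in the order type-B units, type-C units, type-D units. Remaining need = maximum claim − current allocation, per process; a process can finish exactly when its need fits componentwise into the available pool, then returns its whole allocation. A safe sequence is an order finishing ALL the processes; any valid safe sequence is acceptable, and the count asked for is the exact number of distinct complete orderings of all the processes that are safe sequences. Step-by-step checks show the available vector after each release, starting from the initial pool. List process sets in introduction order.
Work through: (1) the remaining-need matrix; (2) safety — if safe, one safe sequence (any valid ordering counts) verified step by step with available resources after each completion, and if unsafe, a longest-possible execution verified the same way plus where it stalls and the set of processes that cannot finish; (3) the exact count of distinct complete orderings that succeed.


(1) Need matrix, components ordered type-B units, type-C units, type-D units:
  P7: (4, 4, 5)
  P1: (4, 2, 4)
  P6: (0, 4, 8)
  P4: (1, 3, 2)
  P2: (5, 4, 7)
(2) SAFE — a valid safe sequence is P4, P1, P7, P2, P6.
Key observation: the order's first zero-slack moment is P4 ((1, 3, 2) needed, (1, 3, 3) free — a requested resource with nothing to spare).
Check, step by step:
  pool = (1, 3, 3)
  P4: need (1, 3, 2) fits (1, 3, 3); releases (3, 0, 1), pool now (4, 3, 4)
  P1: need (4, 2, 4) fits (4, 3, 4); releases (0, 1, 1), pool now (4, 4, 5)
  P7: need (4, 4, 5) fits (4, 4, 5); releases (2, 0, 3), pool now (6, 4, 8)
  P2: need (5, 4, 7) fits (6, 4, 8); releases (1, 0, 0), pool now (7, 4, 8)
  P6: need (0, 4, 8) fits (7, 4, 8); releases (1, 0, 0), pool now (8, 4, 8)
(3) Precisely 2 of the possible complete orderings are safe sequences.
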